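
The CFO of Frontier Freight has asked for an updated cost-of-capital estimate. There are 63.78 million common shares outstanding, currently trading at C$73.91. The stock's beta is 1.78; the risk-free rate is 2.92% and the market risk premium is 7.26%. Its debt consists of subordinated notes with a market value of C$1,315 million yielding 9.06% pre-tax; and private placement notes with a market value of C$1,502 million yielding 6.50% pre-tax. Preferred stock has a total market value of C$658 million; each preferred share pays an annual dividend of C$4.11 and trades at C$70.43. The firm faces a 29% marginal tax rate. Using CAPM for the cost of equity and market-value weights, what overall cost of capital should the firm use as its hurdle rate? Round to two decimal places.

11.47%

Cost of equity via CAPM: Re = 2.92% + 1.78 × 7.26% = 15.8428%.
Cost of preferred: Rp = 4.11 / 70.43 = 5.8356%.
Market value of equity E = 73.91 × 63.78m = 4713.9798m.
Total capital V = 4713.9798 + 658 + 1315 + 1502 = 8188.9798.
Equity: weight = 4713.9798/8188.9798 = 0.5756; cost = 15.8428%.
Preferred: weight = 658/8188.9798 = 0.0804; cost = 5.8356%.
Subordinated notes: weight = 1315/8188.9798 = 0.1606; after-tax cost = 9.06% × (1 − 29%) = 6.4326%.
Private placement notes: weight = 1502/8188.9798 = 0.1834; after-tax cost = 6.5% × (1 − 29%) = 4.6150%.
WACC = 0.5756 × 15.8428% + 0.0804 × 5.8356% + 0.1606 × 6.4326% + 0.1834 × 4.6150% = 11.4682%.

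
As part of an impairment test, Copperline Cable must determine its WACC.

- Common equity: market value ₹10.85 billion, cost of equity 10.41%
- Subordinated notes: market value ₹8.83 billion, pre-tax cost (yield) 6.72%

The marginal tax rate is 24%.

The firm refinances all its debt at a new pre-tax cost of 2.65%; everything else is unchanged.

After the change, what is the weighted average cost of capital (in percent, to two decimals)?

After the change:
Total capital V = 10.85 + 8.83 = 19.68.
Equity: weight = 10.85/19.68 = 0.5513; cost = 10.41%.
Subordinated notes: weight = 8.83/19.68 = 0.4487; after-tax cost = 2.65% × (1 − 24%) = 2.0140%.
WACC = 0.5513 × 10.4100% + 0.4487 × 2.0140% = 6.6429%.

6.64%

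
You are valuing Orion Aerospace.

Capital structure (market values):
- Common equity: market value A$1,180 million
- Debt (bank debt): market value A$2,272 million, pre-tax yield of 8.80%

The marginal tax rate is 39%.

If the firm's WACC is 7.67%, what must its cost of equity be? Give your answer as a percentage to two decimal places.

12.10%

Total capital V = 1180 + 2272 = 3452.
Equity weight = 1180/3452 = 0.3418.
Bank debt weight = 2272/3452 = 0.6582.
Debt contribution = 0.6582 × 8.8% × (1 − 39%) = 3.5331%.
Required equity contribution = 7.67% − 3.5331% = 4.1369%.
Re = 4.1369% / 0.3418 = 12.1023%.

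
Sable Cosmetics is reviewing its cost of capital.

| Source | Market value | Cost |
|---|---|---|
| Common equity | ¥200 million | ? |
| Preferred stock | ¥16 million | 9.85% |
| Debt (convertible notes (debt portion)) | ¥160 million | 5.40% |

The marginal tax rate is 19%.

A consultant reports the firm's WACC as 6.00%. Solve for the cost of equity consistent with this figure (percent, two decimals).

Total capital V = 200 + 16 + 160 = 376.
Equity weight = 200/376 = 0.5319.
Preferred weight = 16/376 = 0.0426.
Convertible notes (debt portion) weight = 160/376 = 0.4255.
Debt contribution = 0.4255 × 5.4% × (1 − 19%) = 1.8613%.
Preferred contribution = 0.0426 × 9.85% = 0.4191%.
Required equity contribution = 6.0% − 2.2804% = 3.7196%.
Re = 3.7196% / 0.5319 = 6.9928%.

6.99%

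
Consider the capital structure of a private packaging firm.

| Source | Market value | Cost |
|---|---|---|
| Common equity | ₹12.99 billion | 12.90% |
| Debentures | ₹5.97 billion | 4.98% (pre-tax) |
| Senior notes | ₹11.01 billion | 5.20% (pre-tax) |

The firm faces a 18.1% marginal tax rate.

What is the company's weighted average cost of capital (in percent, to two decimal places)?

7.97%

Total capital V = 12.99 + 5.97 + 11.01 = 29.97.
Equity: weight = 12.99/29.97 = 0.4334; cost = 12.9%.
Debentures: weight = 5.97/29.97 = 0.1992; after-tax cost = 4.98% × (1 − 18.1%) = 4.0786%.
Senior notes: weight = 11.01/29.97 = 0.3674; after-tax cost = 5.2% × (1 − 18.1%) = 4.2588%.
WACC = 0.4334 × 12.9000% + 0.1992 × 4.0786% + 0.3674 × 4.2588% = 7.9683%.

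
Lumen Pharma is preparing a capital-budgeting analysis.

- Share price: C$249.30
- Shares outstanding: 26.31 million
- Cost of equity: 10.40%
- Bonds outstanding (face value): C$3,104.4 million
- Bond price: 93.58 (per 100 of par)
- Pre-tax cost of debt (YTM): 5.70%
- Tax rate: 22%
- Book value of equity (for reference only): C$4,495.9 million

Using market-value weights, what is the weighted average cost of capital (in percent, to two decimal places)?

8.57%

Market value of equity E = 249.3 × 26.31m = 6559.083m. Market value of debt D = 3104.4m × 93.58/100 = 2905.09752m.
Total capital V = 6559.083 + 2905.09752 = 9464.18052.
Equity: weight = 6559.083/9464.18052 = 0.6930; cost = 10.4%.
Bonds outstanding: weight = 2905.09752/9464.18052 = 0.3070; after-tax cost = 5.7% × (1 − 22%) = 4.4460%.
WACC = 0.6930 × 10.4000% + 0.3070 × 4.4460% = 8.5724%.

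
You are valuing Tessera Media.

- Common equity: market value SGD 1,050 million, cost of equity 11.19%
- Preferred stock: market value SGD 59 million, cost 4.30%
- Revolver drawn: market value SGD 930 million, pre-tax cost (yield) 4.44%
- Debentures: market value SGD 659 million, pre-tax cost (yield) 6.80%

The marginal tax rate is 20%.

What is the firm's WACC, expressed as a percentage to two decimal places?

Total capital V = 1050 + 59 + 930 + 659 = 2698.
Equity: weight = 1050/2698 = 0.3892; cost = 11.19%.
Preferred: weight = 59/2698 = 0.0219; cost = 4.3%.
Revolver drawn: weight = 930/2698 = 0.3447; after-tax cost = 4.44% × (1 − 20%) = 3.5520%.
Debentures: weight = 659/2698 = 0.2443; after-tax cost = 6.8% × (1 − 20%) = 5.4400%.
WACC = 0.3892 × 11.1900% + 0.0219 × 4.3000% + 0.3447 × 3.5520% + 0.2443 × 5.4400% = 7.0020%.

7.00%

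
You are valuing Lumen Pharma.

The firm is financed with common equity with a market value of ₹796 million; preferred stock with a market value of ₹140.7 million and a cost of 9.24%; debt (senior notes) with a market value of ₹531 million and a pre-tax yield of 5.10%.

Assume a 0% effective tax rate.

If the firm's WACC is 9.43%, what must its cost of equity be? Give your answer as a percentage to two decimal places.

12.35%

Total capital V = 796 + 140.7 + 531 = 1467.7.
Equity weight = 796/1467.7 = 0.5423.
Preferred weight = 140.7/1467.7 = 0.0959.
Senior notes weight = 531/1467.7 = 0.3618.
Debt contribution = 0.3618 × 5.1% × (1 − 0%) = 1.8451%.
Preferred contribution = 0.0959 × 9.24% = 0.8858%.
Required equity contribution = 9.43% − 2.7309% = 6.6991%.
Re = 6.6991% / 0.5423 = 12.3521%.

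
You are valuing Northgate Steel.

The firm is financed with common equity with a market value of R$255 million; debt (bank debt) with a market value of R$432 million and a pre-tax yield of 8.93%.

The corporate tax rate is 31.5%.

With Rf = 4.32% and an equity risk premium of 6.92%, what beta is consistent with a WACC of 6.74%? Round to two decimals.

Total capital V = 255 + 432 = 687.
Equity weight = 255/687 = 0.3712.
Bank debt weight = 432/687 = 0.6288.
Debt contribution = 0.6288 × 8.93% × (1 − 31.5%) = 3.8465%.
Required equity contribution = 6.74% − 3.8465% = 2.8935%  ⇒  Re = 7.7954%.
CAPM: 7.7954% = 4.32% + β × 6.92%  ⇒  β = 0.5022.

0.50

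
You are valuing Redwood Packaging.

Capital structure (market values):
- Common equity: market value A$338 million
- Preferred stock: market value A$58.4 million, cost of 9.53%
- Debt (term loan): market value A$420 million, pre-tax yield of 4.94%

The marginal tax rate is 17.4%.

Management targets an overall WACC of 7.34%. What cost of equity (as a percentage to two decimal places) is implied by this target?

11.01%

Total capital V = 338 + 58.4 + 420 = 816.4.
Equity weight = 338/816.4 = 0.4140.
Preferred weight = 58.4/816.4 = 0.0715.
Term loan weight = 420/816.4 = 0.5145.
Debt contribution = 0.5145 × 4.94% × (1 − 17.4%) = 2.0992%.
Preferred contribution = 0.0715 × 9.53% = 0.6817%.
Required equity contribution = 7.34% − 2.7809% = 4.5591%.
Re = 4.5591% / 0.4140 = 11.0120%.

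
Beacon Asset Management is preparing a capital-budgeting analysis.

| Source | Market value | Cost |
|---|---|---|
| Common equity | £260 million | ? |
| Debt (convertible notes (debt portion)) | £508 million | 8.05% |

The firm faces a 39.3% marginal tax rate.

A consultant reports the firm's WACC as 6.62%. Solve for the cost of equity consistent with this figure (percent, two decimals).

Total capital V = 260 + 508 = 768.
Equity weight = 260/768 = 0.3385.
Convertible notes (debt portion) weight = 508/768 = 0.6615.
Debt contribution = 0.6615 × 8.05% × (1 − 39.3%) = 3.2321%.
Required equity contribution = 6.62% − 3.2321% = 3.3879%.
Re = 3.3879% / 0.3385 = 10.0073%.

10.01%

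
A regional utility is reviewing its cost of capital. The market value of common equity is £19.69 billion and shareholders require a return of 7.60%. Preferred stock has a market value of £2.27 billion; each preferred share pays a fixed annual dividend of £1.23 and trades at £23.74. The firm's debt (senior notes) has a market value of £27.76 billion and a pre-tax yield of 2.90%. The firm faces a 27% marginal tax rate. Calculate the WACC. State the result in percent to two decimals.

Cost of preferred: Rp = 1.23 / 23.74 = 5.1811%.
Total capital V = 19.69 + 2.27 + 27.76 = 49.72.
Equity: weight = 19.69/49.72 = 0.3960; cost = 7.6%.
Preferred: weight = 2.27/49.72 = 0.0457; cost = 5.1811%.
Senior notes: weight = 27.76/49.72 = 0.5583; after-tax cost = 2.9% × (1 − 27%) = 2.1170%.
WACC = 0.3960 × 7.6000% + 0.0457 × 5.1811% + 0.5583 × 2.1170% = 4.4283%.

4.43%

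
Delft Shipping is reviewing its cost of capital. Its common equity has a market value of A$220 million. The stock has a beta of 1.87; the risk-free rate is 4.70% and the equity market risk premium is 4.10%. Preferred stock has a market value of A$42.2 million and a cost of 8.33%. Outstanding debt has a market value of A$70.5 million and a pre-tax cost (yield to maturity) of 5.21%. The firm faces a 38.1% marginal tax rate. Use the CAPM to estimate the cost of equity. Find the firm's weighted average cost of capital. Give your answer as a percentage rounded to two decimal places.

Cost of equity via CAPM: Re = 4.7% + 1.87 × 4.1% = 12.3670%.
Total capital V = 220 + 42.2 + 70.5 = 332.7.
Equity: weight = 220/332.7 = 0.6613; cost = 12.367%.
Preferred: weight = 42.2/332.7 = 0.1268; cost = 8.33%.
Debt: weight = 70.5/332.7 = 0.2119; after-tax cost = 5.21% × (1 − 38.1%) = 3.2250%.
WACC = 0.6613 × 12.3670% + 0.1268 × 8.3300% + 0.2119 × 3.2250% = 9.9177%.

9.92%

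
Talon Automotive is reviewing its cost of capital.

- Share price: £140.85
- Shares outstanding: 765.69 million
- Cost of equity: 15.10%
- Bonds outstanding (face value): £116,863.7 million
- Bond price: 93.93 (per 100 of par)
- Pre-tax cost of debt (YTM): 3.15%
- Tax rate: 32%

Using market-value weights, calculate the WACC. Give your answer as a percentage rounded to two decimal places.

Market value of equity E = 140.85 × 765.69m = 107847.4365m. Market value of debt D = 116863.7m × 93.93/100 = 109770.07341m.
Total capital V = 107847.4365 + 109770.07341 = 217617.50991.
Equity: weight = 107847.4365/217617.50991 = 0.4956; cost = 15.1%.
Bonds outstanding: weight = 109770.07341/217617.50991 = 0.5044; after-tax cost = 3.15% × (1 − 32%) = 2.1420%.
WACC = 0.4956 × 15.1000% + 0.5044 × 2.1420% = 8.5638%.

8.56%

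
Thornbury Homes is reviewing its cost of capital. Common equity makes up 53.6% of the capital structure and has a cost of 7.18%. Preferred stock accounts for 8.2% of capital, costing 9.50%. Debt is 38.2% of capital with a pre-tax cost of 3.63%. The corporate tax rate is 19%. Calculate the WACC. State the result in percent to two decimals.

After-tax cost of debt = 3.63% × (1 − 19%) = 2.9403%.
WACC = 0.536 × 7.1800% + 0.082 × 9.5000% + 0.382 × 2.9403% = 5.7507%.

5.75%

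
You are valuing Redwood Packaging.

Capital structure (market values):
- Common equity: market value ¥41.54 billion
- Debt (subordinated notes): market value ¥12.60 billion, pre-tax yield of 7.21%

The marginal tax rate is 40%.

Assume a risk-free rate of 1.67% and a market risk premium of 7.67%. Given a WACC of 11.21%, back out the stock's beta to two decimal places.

Total capital V = 41.54 + 12.6 = 54.14.
Equity weight = 41.54/54.14 = 0.7673.
Subordinated notes weight = 12.6/54.14 = 0.2327.
Debt contribution = 0.2327 × 7.21% × (1 − 40%) = 1.0068%.
Required equity contribution = 11.21% − 1.0068% = 10.2032%  ⇒  Re = 13.2981%.
CAPM: 13.2981% = 1.67% + β × 7.67%  ⇒  β = 1.5160.

1.52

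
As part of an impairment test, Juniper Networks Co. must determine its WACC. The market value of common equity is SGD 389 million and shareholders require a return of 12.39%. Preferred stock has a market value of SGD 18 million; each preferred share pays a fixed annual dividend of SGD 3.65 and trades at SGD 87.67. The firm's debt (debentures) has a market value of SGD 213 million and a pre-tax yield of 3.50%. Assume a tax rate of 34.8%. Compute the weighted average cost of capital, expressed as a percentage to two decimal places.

Cost of preferred: Rp = 3.65 / 87.67 = 4.1633%.
Total capital V = 389 + 18 + 213 = 620.
Equity: weight = 389/620 = 0.6274; cost = 12.39%.
Preferred: weight = 18/620 = 0.0290; cost = 4.1633%.
Debentures: weight = 213/620 = 0.3435; after-tax cost = 3.5% × (1 − 34.8%) = 2.2820%.
WACC = 0.6274 × 12.3900% + 0.0290 × 4.1633% + 0.3435 × 2.2820% = 8.6786%.

8.68%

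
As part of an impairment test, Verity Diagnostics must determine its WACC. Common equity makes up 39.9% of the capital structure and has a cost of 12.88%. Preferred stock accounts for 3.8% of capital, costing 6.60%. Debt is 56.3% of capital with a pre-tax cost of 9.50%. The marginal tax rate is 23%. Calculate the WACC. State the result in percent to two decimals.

After-tax cost of debt = 9.5% × (1 − 23%) = 7.3150%.
WACC = 0.399 × 12.8800% + 0.038 × 6.6000% + 0.563 × 7.3150% = 9.5083%.

9.51%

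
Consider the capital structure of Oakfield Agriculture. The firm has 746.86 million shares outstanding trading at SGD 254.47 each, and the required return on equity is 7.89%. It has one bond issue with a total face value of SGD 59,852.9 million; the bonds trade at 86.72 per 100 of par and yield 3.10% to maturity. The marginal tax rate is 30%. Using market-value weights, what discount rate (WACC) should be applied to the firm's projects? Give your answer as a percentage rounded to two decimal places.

Market value of equity E = 254.47 × 746.86m = 190053.4642m. Market value of debt D = 59852.9m × 86.72/100 = 51904.43488m.
Total capital V = 190053.4642 + 51904.43488 = 241957.89908.
Equity: weight = 190053.4642/241957.89908 = 0.7855; cost = 7.89%.
Bonds outstanding: weight = 51904.43488/241957.89908 = 0.2145; after-tax cost = 3.1% × (1 − 30%) = 2.1700%.
WACC = 0.7855 × 7.8900% + 0.2145 × 2.1700% = 6.6630%.

6.66%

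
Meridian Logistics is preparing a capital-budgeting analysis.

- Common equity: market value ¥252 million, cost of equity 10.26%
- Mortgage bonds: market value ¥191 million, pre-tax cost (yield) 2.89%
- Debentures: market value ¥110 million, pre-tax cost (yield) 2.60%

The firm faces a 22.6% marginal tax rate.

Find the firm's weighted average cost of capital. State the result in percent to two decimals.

Total capital V = 252 + 191 + 110 = 553.
Equity: weight = 252/553 = 0.4557; cost = 10.26%.
Mortgage bonds: weight = 191/553 = 0.3454; after-tax cost = 2.89% × (1 − 22.6%) = 2.2369%.
Debentures: weight = 110/553 = 0.1989; after-tax cost = 2.6% × (1 − 22.6%) = 2.0124%.
WACC = 0.4557 × 10.2600% + 0.3454 × 2.2369% + 0.1989 × 2.0124% = 5.8483%.

5.85%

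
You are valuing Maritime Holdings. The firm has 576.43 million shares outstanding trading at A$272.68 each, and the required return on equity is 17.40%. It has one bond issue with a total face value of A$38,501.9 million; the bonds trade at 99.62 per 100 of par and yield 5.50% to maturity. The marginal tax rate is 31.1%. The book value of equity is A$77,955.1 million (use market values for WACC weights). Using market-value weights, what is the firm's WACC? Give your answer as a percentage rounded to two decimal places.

14.73%

Market value of equity E = 272.68 × 576.43m = 157180.9324m. Market value of debt D = 38501.9m × 99.62/100 = 38355.59278m.
Total capital V = 157180.9324 + 38355.59278 = 195536.52518.
Equity: weight = 157180.9324/195536.52518 = 0.8038; cost = 17.4%.
Bonds outstanding: weight = 38355.59278/195536.52518 = 0.1962; after-tax cost = 5.5% × (1 − 31.1%) = 3.7895%.
WACC = 0.8038 × 17.4000% + 0.1962 × 3.7895% = 14.7302%.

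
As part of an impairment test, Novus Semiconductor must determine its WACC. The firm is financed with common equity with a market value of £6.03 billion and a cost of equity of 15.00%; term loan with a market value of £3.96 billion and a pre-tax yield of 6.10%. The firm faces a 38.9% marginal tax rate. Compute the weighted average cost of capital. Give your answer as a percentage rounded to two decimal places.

10.53%

Total capital V = 6.03 + 3.96 = 9.99.
Equity: weight = 6.03/9.99 = 0.6036; cost = 15%.
Term loan: weight = 3.96/9.99 = 0.3964; after-tax cost = 6.1% × (1 − 38.9%) = 3.7271%.
WACC = 0.6036 × 15.0000% + 0.3964 × 3.7271% = 10.5315%.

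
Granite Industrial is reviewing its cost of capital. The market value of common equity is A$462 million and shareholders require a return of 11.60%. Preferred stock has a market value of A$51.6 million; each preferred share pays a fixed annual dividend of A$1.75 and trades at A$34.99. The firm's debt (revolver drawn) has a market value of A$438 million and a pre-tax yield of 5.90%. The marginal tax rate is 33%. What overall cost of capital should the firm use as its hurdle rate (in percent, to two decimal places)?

7.72%

Cost of preferred: Rp = 1.75 / 34.99 = 5.0014%.
Total capital V = 462 + 51.6 + 438 = 951.6.
Equity: weight = 462/951.6 = 0.4855; cost = 11.6%.
Preferred: weight = 51.6/951.6 = 0.0542; cost = 5.0014%.
Revolver drawn: weight = 438/951.6 = 0.4603; after-tax cost = 5.9% × (1 − 33%) = 3.9530%.
WACC = 0.4855 × 11.6000% + 0.0542 × 5.0014% + 0.4603 × 3.9530% = 7.7225%.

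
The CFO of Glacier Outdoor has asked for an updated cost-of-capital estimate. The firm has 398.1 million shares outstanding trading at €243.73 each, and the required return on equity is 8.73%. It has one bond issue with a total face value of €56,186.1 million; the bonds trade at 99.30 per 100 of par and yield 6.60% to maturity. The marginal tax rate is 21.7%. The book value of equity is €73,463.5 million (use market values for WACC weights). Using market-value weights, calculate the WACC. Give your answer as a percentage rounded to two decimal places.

7.43%

Market value of equity E = 243.73 × 398.1m = 97028.913m. Market value of debt D = 56186.1m × 99.3/100 = 55792.7973m.
Total capital V = 97028.913 + 55792.7973 = 152821.7103.
Equity: weight = 97028.913/152821.7103 = 0.6349; cost = 8.73%.
Bonds outstanding: weight = 55792.7973/152821.7103 = 0.3651; after-tax cost = 6.6% × (1 − 21.7%) = 5.1678%.
WACC = 0.6349 × 8.7300% + 0.3651 × 5.1678% = 7.4295%.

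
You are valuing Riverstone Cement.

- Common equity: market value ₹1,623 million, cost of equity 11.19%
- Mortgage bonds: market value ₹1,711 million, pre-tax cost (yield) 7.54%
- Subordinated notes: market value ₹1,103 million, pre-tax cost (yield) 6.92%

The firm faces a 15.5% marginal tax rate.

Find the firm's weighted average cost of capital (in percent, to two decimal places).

8.00%

Total capital V = 1623 + 1711 + 1103 = 4437.
Equity: weight = 1623/4437 = 0.3658; cost = 11.19%.
Mortgage bonds: weight = 1711/4437 = 0.3856; after-tax cost = 7.54% × (1 − 15.5%) = 6.3713%.
Subordinated notes: weight = 1103/4437 = 0.2486; after-tax cost = 6.92% × (1 − 15.5%) = 5.8474%.
WACC = 0.3658 × 11.1900% + 0.3856 × 6.3713% + 0.2486 × 5.8474% = 8.0037%.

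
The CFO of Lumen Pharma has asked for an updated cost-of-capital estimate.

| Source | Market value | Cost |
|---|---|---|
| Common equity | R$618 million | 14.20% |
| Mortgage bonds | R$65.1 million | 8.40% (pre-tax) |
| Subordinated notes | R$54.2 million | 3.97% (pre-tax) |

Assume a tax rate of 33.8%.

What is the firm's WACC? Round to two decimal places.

12.59%

Total capital V = 618 + 65.1 + 54.2 = 737.3.
Equity: weight = 618/737.3 = 0.8382; cost = 14.2%.
Mortgage bonds: weight = 65.1/737.3 = 0.0883; after-tax cost = 8.4% × (1 − 33.8%) = 5.5608%.
Subordinated notes: weight = 54.2/737.3 = 0.0735; after-tax cost = 3.97% × (1 − 33.8%) = 2.6281%.
WACC = 0.8382 × 14.2000% + 0.0883 × 5.5608% + 0.0735 × 2.6281% = 12.5865%.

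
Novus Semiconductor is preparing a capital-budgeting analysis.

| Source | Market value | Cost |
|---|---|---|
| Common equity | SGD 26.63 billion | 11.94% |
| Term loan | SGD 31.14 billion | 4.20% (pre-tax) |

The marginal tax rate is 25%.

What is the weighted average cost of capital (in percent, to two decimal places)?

Total capital V = 26.63 + 31.14 = 57.77.
Equity: weight = 26.63/57.77 = 0.4610; cost = 11.94%.
Term loan: weight = 31.14/57.77 = 0.5390; after-tax cost = 4.2% × (1 − 25%) = 3.1500%.
WACC = 0.4610 × 11.9400% + 0.5390 × 3.1500% = 7.2019%.

7.20%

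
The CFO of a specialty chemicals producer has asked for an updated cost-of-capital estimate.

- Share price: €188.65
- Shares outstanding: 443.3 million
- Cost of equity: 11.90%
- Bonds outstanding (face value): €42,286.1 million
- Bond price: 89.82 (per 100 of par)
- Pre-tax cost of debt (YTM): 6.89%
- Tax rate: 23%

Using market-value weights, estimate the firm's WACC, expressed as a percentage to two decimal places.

9.84%

Market value of equity E = 188.65 × 443.3m = 83628.545m. Market value of debt D = 42286.1m × 89.82/100 = 37981.37502m.
Total capital V = 83628.545 + 37981.37502 = 121609.92002.
Equity: weight = 83628.545/121609.92002 = 0.6877; cost = 11.9%.
Bonds outstanding: weight = 37981.37502/121609.92002 = 0.3123; after-tax cost = 6.89% × (1 − 23%) = 5.3053%.
WACC = 0.6877 × 11.9000% + 0.3123 × 5.3053% = 9.8403%.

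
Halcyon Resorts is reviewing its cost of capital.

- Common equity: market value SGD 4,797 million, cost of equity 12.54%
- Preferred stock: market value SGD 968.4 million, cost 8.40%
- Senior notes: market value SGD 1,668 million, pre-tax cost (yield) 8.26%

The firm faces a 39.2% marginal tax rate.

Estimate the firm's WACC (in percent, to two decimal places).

10.31%

Total capital V = 4797 + 968.4 + 1668 = 7433.4.
Equity: weight = 4797/7433.4 = 0.6453; cost = 12.54%.
Preferred: weight = 968.4/7433.4 = 0.1303; cost = 8.4%.
Senior notes: weight = 1668/7433.4 = 0.2244; after-tax cost = 8.26% × (1 − 39.2%) = 5.0221%.
WACC = 0.6453 × 12.5400% + 0.1303 × 8.4000% + 0.2244 × 5.0221% = 10.3137%.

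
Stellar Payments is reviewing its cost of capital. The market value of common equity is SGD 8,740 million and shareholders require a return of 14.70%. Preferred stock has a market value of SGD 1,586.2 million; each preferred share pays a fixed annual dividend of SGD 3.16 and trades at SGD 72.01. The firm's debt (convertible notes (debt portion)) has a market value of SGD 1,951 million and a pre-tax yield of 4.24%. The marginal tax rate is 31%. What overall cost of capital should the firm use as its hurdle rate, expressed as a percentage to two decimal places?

Cost of preferred: Rp = 3.16 / 72.01 = 4.3883%.
Total capital V = 8740 + 1586.2 + 1951 = 12277.2.
Equity: weight = 8740/12277.2 = 0.7119; cost = 14.7%.
Preferred: weight = 1586.2/12277.2 = 0.1292; cost = 4.3883%.
Convertible notes (debt portion): weight = 1951/12277.2 = 0.1589; after-tax cost = 4.24% × (1 − 31%) = 2.9256%.
WACC = 0.7119 × 14.7000% + 0.1292 × 4.3883% + 0.1589 × 2.9256% = 11.4966%.

11.50%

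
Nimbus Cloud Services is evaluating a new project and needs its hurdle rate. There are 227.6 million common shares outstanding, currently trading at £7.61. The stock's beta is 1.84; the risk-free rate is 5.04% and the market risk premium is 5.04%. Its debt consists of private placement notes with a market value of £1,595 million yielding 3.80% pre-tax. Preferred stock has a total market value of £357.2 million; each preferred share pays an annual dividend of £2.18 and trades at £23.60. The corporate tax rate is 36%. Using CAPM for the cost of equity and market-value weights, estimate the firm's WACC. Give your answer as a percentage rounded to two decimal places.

8.68%

Cost of equity via CAPM: Re = 5.04% + 1.84 × 5.04% = 14.3136%.
Cost of preferred: Rp = 2.18 / 23.6 = 9.2373%.
Market value of equity E = 7.61 × 227.6m = 1732.036m.
Total capital V = 1732.036 + 357.2 + 1595 = 3684.236.
Equity: weight = 1732.036/3684.236 = 0.4701; cost = 14.3136%.
Preferred: weight = 357.2/3684.236 = 0.0970; cost = 9.2373%.
Private placement notes: weight = 1595/3684.236 = 0.4329; after-tax cost = 3.8% × (1 − 36%) = 2.4320%.
WACC = 0.4701 × 14.3136% + 0.0970 × 9.2373% + 0.4329 × 2.4320% = 8.6776%.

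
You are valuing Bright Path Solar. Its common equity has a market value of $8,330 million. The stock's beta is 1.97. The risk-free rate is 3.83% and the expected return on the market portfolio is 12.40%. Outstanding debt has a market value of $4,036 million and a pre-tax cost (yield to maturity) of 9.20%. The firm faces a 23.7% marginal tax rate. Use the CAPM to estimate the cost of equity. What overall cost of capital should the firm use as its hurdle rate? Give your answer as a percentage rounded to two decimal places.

Market risk premium = 12.4% − 3.83% = 8.57%.
Cost of equity via CAPM: Re = 3.83% + 1.97 × 8.57% = 20.7129%.
Total capital V = 8330 + 4036 = 12366.
Equity: weight = 8330/12366 = 0.6736; cost = 20.7129%.
Debt: weight = 4036/12366 = 0.3264; after-tax cost = 9.2% × (1 − 23.7%) = 7.0196%.
WACC = 0.6736 × 20.7129% + 0.3264 × 7.0196% = 16.2437%.

16.24%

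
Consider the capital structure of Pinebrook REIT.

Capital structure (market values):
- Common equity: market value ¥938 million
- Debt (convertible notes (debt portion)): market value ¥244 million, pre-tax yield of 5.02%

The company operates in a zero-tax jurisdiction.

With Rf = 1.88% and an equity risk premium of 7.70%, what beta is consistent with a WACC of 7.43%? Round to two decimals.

Total capital V = 938 + 244 = 1182.
Equity weight = 938/1182 = 0.7936.
Convertible notes (debt portion) weight = 244/1182 = 0.2064.
Debt contribution = 0.2064 × 5.02% × (1 − 0%) = 1.0363%.
Required equity contribution = 7.43% − 1.0363% = 6.3937%  ⇒  Re = 8.0569%.
CAPM: 8.0569% = 1.88% + β × 7.7%  ⇒  β = 0.8022.

0.80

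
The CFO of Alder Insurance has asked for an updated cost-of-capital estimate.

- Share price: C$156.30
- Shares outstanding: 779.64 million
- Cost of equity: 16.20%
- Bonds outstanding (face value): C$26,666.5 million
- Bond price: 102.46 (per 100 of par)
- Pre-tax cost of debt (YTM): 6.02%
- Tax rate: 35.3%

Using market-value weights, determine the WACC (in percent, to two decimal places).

Market value of equity E = 156.3 × 779.64m = 121857.732m. Market value of debt D = 26666.5m × 102.46/100 = 27322.4959m.
Total capital V = 121857.732 + 27322.4959 = 149180.2279.
Equity: weight = 121857.732/149180.2279 = 0.8168; cost = 16.2%.
Bonds outstanding: weight = 27322.4959/149180.2279 = 0.1832; after-tax cost = 6.02% × (1 − 35.3%) = 3.8949%.
WACC = 0.8168 × 16.2000% + 0.1832 × 3.8949% = 13.9463%.

13.95%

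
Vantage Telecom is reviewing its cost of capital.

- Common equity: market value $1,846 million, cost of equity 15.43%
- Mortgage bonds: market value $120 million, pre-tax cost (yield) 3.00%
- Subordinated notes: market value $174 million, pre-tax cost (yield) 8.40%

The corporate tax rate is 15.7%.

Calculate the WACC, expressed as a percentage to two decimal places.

14.03%

Total capital V = 1846 + 120 + 174 = 2140.
Equity: weight = 1846/2140 = 0.8626; cost = 15.43%.
Mortgage bonds: weight = 120/2140 = 0.0561; after-tax cost = 3% × (1 − 15.7%) = 2.5290%.
Subordinated notes: weight = 174/2140 = 0.0813; after-tax cost = 8.4% × (1 − 15.7%) = 7.0812%.
WACC = 0.8626 × 15.4300% + 0.0561 × 2.5290% + 0.0813 × 7.0812% = 14.0278%.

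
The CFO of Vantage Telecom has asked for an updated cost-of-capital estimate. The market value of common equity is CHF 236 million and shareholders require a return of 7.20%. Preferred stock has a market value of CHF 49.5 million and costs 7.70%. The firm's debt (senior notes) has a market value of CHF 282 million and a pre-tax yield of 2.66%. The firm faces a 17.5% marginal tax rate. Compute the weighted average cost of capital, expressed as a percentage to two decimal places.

Total capital V = 236 + 49.5 + 282 = 567.5.
Equity: weight = 236/567.5 = 0.4159; cost = 7.2%.
Preferred: weight = 49.5/567.5 = 0.0872; cost = 7.7%.
Senior notes: weight = 282/567.5 = 0.4969; after-tax cost = 2.66% × (1 − 17.5%) = 2.1945%.
WACC = 0.4159 × 7.2000% + 0.0872 × 7.7000% + 0.4969 × 2.1945% = 4.7563%.

4.76%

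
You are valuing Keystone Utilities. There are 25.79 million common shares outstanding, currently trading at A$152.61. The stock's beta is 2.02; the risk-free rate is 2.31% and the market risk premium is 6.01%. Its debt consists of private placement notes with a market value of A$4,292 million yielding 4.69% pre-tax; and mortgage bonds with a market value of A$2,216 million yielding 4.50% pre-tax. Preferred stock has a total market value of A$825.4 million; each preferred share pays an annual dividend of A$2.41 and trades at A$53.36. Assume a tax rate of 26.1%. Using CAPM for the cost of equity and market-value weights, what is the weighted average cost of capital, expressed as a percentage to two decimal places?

7.35%

Cost of equity via CAPM: Re = 2.31% + 2.02 × 6.01% = 14.4502%.
Cost of preferred: Rp = 2.41 / 53.36 = 4.5165%.
Market value of equity E = 152.61 × 25.79m = 3935.8119m.
Total capital V = 3935.8119 + 825.4 + 4292 + 2216 = 11269.2119.
Equity: weight = 3935.8119/11269.2119 = 0.3493; cost = 14.4502%.
Preferred: weight = 825.4/11269.2119 = 0.0732; cost = 4.5165%.
Private placement notes: weight = 4292/11269.2119 = 0.3809; after-tax cost = 4.69% × (1 − 26.1%) = 3.4659%.
Mortgage bonds: weight = 2216/11269.2119 = 0.1966; after-tax cost = 4.5% × (1 − 26.1%) = 3.3255%.
WACC = 0.3493 × 14.4502% + 0.0732 × 4.5165% + 0.3809 × 3.4659% + 0.1966 × 3.3255% = 7.3516%.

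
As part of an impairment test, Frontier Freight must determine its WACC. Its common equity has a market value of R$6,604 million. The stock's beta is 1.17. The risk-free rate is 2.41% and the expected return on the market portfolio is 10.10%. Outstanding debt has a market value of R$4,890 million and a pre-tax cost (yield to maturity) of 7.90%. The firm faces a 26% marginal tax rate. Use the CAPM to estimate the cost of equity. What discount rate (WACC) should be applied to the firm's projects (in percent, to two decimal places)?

9.04%

Market risk premium = 10.1% − 2.41% = 7.69%.
Cost of equity via CAPM: Re = 2.41% + 1.17 × 7.69% = 11.4073%.
Total capital V = 6604 + 4890 = 11494.
Equity: weight = 6604/11494 = 0.5746; cost = 11.4073%.
Debt: weight = 4890/11494 = 0.4254; after-tax cost = 7.9% × (1 − 26%) = 5.8460%.
WACC = 0.5746 × 11.4073% + 0.4254 × 5.8460% = 9.0413%.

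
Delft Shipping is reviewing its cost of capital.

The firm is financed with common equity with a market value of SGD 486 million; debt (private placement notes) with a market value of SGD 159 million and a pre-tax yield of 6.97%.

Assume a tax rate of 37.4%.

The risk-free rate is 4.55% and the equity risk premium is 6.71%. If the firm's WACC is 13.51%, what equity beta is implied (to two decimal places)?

Total capital V = 486 + 159 = 645.
Equity weight = 486/645 = 0.7535.
Private placement notes weight = 159/645 = 0.2465.
Debt contribution = 0.2465 × 6.97% × (1 − 37.4%) = 1.0756%.
Required equity contribution = 13.51% − 1.0756% = 12.4344%  ⇒  Re = 16.5025%.
CAPM: 16.5025% = 4.55% + β × 6.71%  ⇒  β = 1.7813.

1.78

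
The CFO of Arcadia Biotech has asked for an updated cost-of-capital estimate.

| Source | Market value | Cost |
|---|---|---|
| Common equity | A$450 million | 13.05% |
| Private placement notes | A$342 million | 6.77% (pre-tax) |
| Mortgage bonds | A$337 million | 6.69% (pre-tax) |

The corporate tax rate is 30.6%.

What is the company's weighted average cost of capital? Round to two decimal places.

Total capital V = 450 + 342 + 337 = 1129.
Equity: weight = 450/1129 = 0.3986; cost = 13.05%.
Private placement notes: weight = 342/1129 = 0.3029; after-tax cost = 6.77% × (1 − 30.6%) = 4.6984%.
Mortgage bonds: weight = 337/1129 = 0.2985; after-tax cost = 6.69% × (1 − 30.6%) = 4.6429%.
WACC = 0.3986 × 13.0500% + 0.3029 × 4.6984% + 0.2985 × 4.6429% = 8.0106%.

8.01%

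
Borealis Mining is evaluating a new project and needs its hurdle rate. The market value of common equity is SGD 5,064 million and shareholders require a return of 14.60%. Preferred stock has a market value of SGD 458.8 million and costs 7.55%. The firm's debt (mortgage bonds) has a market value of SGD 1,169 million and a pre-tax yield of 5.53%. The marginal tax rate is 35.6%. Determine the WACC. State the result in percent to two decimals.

Total capital V = 5064 + 458.8 + 1169 = 6691.8.
Equity: weight = 5064/6691.8 = 0.7567; cost = 14.6%.
Preferred: weight = 458.8/6691.8 = 0.0686; cost = 7.55%.
Mortgage bonds: weight = 1169/6691.8 = 0.1747; after-tax cost = 5.53% × (1 − 35.6%) = 3.5613%.
WACC = 0.7567 × 14.6000% + 0.0686 × 7.5500% + 0.1747 × 3.5613% = 12.1883%.

12.19%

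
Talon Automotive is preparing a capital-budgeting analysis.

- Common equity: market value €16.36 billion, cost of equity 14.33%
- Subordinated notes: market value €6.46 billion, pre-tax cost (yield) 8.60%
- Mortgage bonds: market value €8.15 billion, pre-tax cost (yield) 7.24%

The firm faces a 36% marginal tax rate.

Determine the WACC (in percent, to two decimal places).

9.94%

Total capital V = 16.36 + 6.46 + 8.15 = 30.97.
Equity: weight = 16.36/30.97 = 0.5283; cost = 14.33%.
Subordinated notes: weight = 6.46/30.97 = 0.2086; after-tax cost = 8.6% × (1 − 36%) = 5.5040%.
Mortgage bonds: weight = 8.15/30.97 = 0.2632; after-tax cost = 7.24% × (1 − 36%) = 4.6336%.
WACC = 0.5283 × 14.3300% + 0.2086 × 5.5040% + 0.2632 × 4.6336% = 9.9373%.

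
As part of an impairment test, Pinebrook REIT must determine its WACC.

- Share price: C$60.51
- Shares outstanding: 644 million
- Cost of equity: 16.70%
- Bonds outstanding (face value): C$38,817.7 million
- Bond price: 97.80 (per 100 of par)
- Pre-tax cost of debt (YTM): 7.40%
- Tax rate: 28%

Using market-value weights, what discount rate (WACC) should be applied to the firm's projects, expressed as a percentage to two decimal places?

11.09%

Market value of equity E = 60.51 × 644m = 38968.44m. Market value of debt D = 38817.7m × 97.8/100 = 37963.7106m.
Total capital V = 38968.44 + 37963.7106 = 76932.1506.
Equity: weight = 38968.44/76932.1506 = 0.5065; cost = 16.7%.
Bonds outstanding: weight = 37963.7106/76932.1506 = 0.4935; after-tax cost = 7.4% × (1 − 28%) = 5.3280%.
WACC = 0.5065 × 16.7000% + 0.4935 × 5.3280% = 11.0883%.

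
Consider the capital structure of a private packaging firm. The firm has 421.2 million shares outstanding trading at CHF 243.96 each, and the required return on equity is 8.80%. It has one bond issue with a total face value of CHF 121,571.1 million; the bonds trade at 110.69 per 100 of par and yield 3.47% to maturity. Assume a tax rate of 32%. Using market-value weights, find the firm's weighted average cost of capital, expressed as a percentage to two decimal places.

5.15%

Market value of equity E = 243.96 × 421.2m = 102755.952m. Market value of debt D = 121571.1m × 110.69/100 = 134567.05059m.
Total capital V = 102755.952 + 134567.05059 = 237323.00259.
Equity: weight = 102755.952/237323.00259 = 0.4330; cost = 8.8%.
Bonds outstanding: weight = 134567.05059/237323.00259 = 0.5670; after-tax cost = 3.47% × (1 − 32%) = 2.3596%.
WACC = 0.4330 × 8.8000% + 0.5670 × 2.3596% = 5.1482%.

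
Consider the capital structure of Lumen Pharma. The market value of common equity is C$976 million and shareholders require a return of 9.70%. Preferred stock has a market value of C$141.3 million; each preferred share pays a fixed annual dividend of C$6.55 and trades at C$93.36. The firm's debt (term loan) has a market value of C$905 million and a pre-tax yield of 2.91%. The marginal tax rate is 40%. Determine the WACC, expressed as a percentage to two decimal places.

5.95%

Cost of preferred: Rp = 6.55 / 93.36 = 7.0159%.
Total capital V = 976 + 141.3 + 905 = 2022.3.
Equity: weight = 976/2022.3 = 0.4826; cost = 9.7%.
Preferred: weight = 141.3/2022.3 = 0.0699; cost = 7.0159%.
Term loan: weight = 905/2022.3 = 0.4475; after-tax cost = 2.91% × (1 − 40%) = 1.7460%.
WACC = 0.4826 × 9.7000% + 0.0699 × 7.0159% + 0.4475 × 1.7460% = 5.9530%.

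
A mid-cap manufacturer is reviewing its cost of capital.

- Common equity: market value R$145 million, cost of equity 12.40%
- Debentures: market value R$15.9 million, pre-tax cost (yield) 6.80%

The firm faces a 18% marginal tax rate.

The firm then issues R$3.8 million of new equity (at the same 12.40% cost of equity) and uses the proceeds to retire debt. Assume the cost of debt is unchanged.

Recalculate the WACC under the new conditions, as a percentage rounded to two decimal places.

11.89%

After the change:
Total capital V = 148.8 + 12.1 = 160.9.
Equity: weight = 148.8/160.9 = 0.9248; cost = 12.4%.
Debentures: weight = 12.1/160.9 = 0.0752; after-tax cost = 6.8% × (1 − 18%) = 5.5760%.
WACC = 0.9248 × 12.4000% + 0.0752 × 5.5760% = 11.8868%.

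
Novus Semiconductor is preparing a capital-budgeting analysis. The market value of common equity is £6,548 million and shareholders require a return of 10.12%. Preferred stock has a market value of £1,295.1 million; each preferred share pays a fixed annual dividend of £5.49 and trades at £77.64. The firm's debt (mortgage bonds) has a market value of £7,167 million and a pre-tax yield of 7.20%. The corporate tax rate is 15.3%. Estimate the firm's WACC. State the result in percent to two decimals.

Cost of preferred: Rp = 5.49 / 77.64 = 7.0711%.
Total capital V = 6548 + 1295.1 + 7167 = 15010.1.
Equity: weight = 6548/15010.1 = 0.4362; cost = 10.12%.
Preferred: weight = 1295.1/15010.1 = 0.0863; cost = 7.0711%.
Mortgage bonds: weight = 7167/15010.1 = 0.4775; after-tax cost = 7.2% × (1 − 15.3%) = 6.0984%.
WACC = 0.4362 × 10.1200% + 0.0863 × 7.0711% + 0.4775 × 6.0984% = 7.9367%.

7.94%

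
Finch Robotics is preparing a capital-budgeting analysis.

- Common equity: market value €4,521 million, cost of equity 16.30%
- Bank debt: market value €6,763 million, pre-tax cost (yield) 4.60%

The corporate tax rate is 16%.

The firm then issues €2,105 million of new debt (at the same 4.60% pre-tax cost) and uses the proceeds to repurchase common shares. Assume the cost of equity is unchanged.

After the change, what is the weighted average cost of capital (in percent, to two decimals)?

After the change:
Total capital V = 2416 + 8868 = 11284.
Equity: weight = 2416/11284 = 0.2141; cost = 16.3%.
Bank debt: weight = 8868/11284 = 0.7859; after-tax cost = 4.6% × (1 − 16%) = 3.8640%.
WACC = 0.2141 × 16.3000% + 0.7859 × 3.8640% = 6.5267%.

6.53%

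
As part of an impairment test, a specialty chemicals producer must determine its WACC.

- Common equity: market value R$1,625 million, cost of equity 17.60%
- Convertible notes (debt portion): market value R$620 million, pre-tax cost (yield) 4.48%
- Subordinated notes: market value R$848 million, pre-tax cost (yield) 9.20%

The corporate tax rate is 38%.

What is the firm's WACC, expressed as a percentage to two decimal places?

Total capital V = 1625 + 620 + 848 = 3093.
Equity: weight = 1625/3093 = 0.5254; cost = 17.6%.
Convertible notes (debt portion): weight = 620/3093 = 0.2005; after-tax cost = 4.48% × (1 − 38%) = 2.7776%.
Subordinated notes: weight = 848/3093 = 0.2742; after-tax cost = 9.2% × (1 − 38%) = 5.7040%.
WACC = 0.5254 × 17.6000% + 0.2005 × 2.7776% + 0.2742 × 5.7040% = 11.3673%.

11.37%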